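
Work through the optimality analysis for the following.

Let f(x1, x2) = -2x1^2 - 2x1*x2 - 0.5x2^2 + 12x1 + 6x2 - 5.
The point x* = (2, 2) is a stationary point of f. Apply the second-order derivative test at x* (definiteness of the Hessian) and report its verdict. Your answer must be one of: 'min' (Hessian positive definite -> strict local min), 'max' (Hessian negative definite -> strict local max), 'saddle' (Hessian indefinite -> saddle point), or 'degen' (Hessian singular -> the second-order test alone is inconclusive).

Compute the Hessian H = grad^2 f:
  H = [[-4, -2], [-2, -1]]
Verify stationarity: grad f(x*) = H x* + g = (0, 0).
Eigenvalues of H: -5, 0.
H has a zero eigenvalue (singular; negative semidefinite but not definite), so H is neither positive definite, negative definite, nor indefinite. The second-order test alone is inconclusive -> degen.
(Indeed, f is constant along the null direction of H through x*, so x* is not a strict local extremum.)

degen


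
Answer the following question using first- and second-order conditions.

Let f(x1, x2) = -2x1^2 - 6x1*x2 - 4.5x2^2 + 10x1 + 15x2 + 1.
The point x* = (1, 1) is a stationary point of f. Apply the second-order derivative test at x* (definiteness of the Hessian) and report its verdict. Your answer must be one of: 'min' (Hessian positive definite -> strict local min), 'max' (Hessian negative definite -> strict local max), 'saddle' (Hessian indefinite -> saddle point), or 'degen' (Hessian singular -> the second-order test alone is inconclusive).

Compute the Hessian H = grad^2 f:
  H = [[-4, -6], [-6, -9]]
Verify stationarity: grad f(x*) = H x* + g = (0, 0).
Eigenvalues of H: -13, 0.
H has a zero eigenvalue (singular; negative semidefinite but not definite), so H is neither positive definite, negative definite, nor indefinite. The second-order test alone is inconclusive -> degen.
(Indeed, f is constant along the null direction of H through x*, so x* is not a strict local extremum.)

degen


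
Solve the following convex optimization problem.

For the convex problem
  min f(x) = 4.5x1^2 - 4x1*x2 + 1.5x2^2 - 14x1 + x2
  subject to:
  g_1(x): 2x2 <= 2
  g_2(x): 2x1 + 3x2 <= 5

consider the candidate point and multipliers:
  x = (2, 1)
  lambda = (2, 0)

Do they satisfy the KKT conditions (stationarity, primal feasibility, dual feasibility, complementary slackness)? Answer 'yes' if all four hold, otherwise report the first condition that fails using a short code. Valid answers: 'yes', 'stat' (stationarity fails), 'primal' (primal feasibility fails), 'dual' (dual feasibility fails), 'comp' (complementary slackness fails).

Gradient of f: grad f(x) = Q x + c = (0, -4)
Constraint values g_i(x) = a_i^T x - b_i:
  g_1((2, 1)) = 0
  g_2((2, 1)) = 2
Stationarity residual: grad f(x) + sum_i lambda_i a_i = (0, 0)
  -> stationarity OK
Primal feasibility (all g_i <= 0): FAILS
Dual feasibility (all lambda_i >= 0): OK
Complementary slackness (lambda_i * g_i(x) = 0 for all i): OK

Verdict: the first failing condition is primal_feasibility -> primal.

primal


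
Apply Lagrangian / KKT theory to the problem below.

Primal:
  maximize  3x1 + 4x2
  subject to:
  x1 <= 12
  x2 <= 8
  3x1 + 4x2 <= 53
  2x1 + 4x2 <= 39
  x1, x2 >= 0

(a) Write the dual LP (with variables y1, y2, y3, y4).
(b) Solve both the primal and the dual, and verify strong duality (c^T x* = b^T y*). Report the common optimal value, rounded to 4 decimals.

The standard primal-dual pair for 'max c^T x s.t. A x <= b, x >= 0' is:
  Dual:  min b^T y  s.t.  A^T y >= c,  y >= 0.

So the dual LP is:
  minimize  12y1 + 8y2 + 53y3 + 39y4
  subject to:
    y1 + 3y3 + 2y4 >= 3
    y2 + 4y3 + 4y4 >= 4
    y1, y2, y3, y4 >= 0

Solving the primal: x* = (12, 3.75).
  primal value c^T x* = 51.
Solving the dual: y* = (1, 0, 0, 1).
  dual value b^T y* = 51.
Strong duality: c^T x* = b^T y*. Confirmed.

51


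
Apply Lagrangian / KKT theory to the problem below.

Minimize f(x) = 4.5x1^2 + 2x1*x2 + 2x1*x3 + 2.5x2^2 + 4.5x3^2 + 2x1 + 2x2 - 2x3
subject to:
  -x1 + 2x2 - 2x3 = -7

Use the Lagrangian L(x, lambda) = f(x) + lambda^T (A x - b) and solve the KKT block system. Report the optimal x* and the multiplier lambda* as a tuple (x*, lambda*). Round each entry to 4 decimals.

Form the Lagrangian:
  L(x, lambda) = (1/2) x^T Q x + c^T x + lambda^T (A x - b)
Stationarity (grad_x L = 0): Q x + c + A^T lambda = 0.
Primal feasibility: A x = b.

This gives the KKT block system:
  [ Q   A^T ] [ x     ]   [-c ]
  [ A    0  ] [ lambda ] = [ b ]

Solving the linear system:
  x*      = (0.501, -2.2321, 1.0174)
  lambda* = (4.0793)
  f(x*)   = 11.529

x* = (0.501, -2.2321, 1.0174), lambda* = (4.0793)


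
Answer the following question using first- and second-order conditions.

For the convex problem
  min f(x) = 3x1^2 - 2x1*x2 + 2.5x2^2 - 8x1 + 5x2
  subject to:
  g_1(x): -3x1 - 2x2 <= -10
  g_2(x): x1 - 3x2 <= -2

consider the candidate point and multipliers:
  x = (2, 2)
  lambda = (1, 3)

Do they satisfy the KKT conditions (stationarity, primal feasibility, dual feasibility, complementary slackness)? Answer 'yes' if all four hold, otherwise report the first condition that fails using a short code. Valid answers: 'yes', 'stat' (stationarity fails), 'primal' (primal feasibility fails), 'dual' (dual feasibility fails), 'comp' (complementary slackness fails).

Gradient of f: grad f(x) = Q x + c = (0, 11)
Constraint values g_i(x) = a_i^T x - b_i:
  g_1((2, 2)) = 0
  g_2((2, 2)) = -2
Stationarity residual: grad f(x) + sum_i lambda_i a_i = (0, 0)
  -> stationarity OK
Primal feasibility (all g_i <= 0): OK
Dual feasibility (all lambda_i >= 0): OK
Complementary slackness (lambda_i * g_i(x) = 0 for all i): FAILS

Verdict: the first failing condition is complementary_slackness -> comp.

comp


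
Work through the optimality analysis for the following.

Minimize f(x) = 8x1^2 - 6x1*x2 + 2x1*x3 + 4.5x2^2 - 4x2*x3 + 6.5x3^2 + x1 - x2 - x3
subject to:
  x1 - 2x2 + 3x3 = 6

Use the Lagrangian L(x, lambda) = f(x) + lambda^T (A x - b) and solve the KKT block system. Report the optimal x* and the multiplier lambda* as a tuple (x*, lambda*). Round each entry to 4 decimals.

Form the Lagrangian:
  L(x, lambda) = (1/2) x^T Q x + c^T x + lambda^T (A x - b)
Stationarity (grad_x L = 0): Q x + c + A^T lambda = 0.
Primal feasibility: A x = b.

This gives the KKT block system:
  [ Q   A^T ] [ x     ]   [-c ]
  [ A    0  ] [ lambda ] = [ b ]

Solving the linear system:
  x*      = (-0.143, -0.906, 1.4437)
  lambda* = (-7.0353)
  f(x*)   = 20.7654

x* = (-0.143, -0.906, 1.4437), lambda* = (-7.0353)


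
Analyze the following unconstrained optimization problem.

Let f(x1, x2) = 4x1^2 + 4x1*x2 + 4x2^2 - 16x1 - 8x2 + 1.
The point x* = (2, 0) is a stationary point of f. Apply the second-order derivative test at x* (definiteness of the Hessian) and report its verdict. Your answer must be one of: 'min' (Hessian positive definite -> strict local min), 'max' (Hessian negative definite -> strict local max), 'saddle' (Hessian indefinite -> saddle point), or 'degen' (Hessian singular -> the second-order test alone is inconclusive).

Compute the Hessian H = grad^2 f:
  H = [[8, 4], [4, 8]]
Verify stationarity: grad f(x*) = H x* + g = (0, 0).
Eigenvalues of H: 4, 12.
Both eigenvalues > 0, so H is positive definite -> x* is a strict local min.

min


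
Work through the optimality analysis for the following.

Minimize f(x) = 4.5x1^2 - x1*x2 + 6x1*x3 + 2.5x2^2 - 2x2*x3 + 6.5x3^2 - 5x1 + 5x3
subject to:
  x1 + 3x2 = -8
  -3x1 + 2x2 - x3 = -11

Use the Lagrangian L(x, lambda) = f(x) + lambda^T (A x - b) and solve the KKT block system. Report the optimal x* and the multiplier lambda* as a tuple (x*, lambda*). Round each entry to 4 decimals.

Form the Lagrangian:
  L(x, lambda) = (1/2) x^T Q x + c^T x + lambda^T (A x - b)
Stationarity (grad_x L = 0): Q x + c + A^T lambda = 0.
Primal feasibility: A x = b.

This gives the KKT block system:
  [ Q   A^T ] [ x     ]   [-c ]
  [ A    0  ] [ lambda ] = [ b ]

Solving the linear system:
  x*      = (1.9698, -3.3233, -1.5559)
  lambda* = (2.9992, 3.2384)
  f(x*)   = 20.9935

x* = (1.9698, -3.3233, -1.5559), lambda* = (2.9992, 3.2384)


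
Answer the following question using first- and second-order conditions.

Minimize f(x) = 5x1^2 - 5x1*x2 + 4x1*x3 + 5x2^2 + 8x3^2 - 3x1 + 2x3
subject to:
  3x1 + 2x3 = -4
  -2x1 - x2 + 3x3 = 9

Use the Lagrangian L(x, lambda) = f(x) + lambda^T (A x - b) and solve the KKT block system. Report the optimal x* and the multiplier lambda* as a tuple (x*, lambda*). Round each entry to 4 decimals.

Form the Lagrangian:
  L(x, lambda) = (1/2) x^T Q x + c^T x + lambda^T (A x - b)
Stationarity (grad_x L = 0): Q x + c + A^T lambda = 0.
Primal feasibility: A x = b.

This gives the KKT block system:
  [ Q   A^T ] [ x     ]   [-c ]
  [ A    0  ] [ lambda ] = [ b ]

Solving the linear system:
  x*      = (-2.0786, -1.489, 1.1179)
  lambda* = (0.9588, -4.4966)
  f(x*)   = 26.3883

x* = (-2.0786, -1.489, 1.1179), lambda* = (0.9588, -4.4966)


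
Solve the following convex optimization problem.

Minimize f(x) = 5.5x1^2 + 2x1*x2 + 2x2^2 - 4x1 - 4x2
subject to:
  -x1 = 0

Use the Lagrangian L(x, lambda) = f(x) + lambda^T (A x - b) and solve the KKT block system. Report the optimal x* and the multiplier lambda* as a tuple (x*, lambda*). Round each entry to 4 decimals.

Form the Lagrangian:
  L(x, lambda) = (1/2) x^T Q x + c^T x + lambda^T (A x - b)
Stationarity (grad_x L = 0): Q x + c + A^T lambda = 0.
Primal feasibility: A x = b.

This gives the KKT block system:
  [ Q   A^T ] [ x     ]   [-c ]
  [ A    0  ] [ lambda ] = [ b ]

Solving the linear system:
  x*      = (0, 1)
  lambda* = (-2)
  f(x*)   = -2

x* = (0, 1), lambda* = (-2)


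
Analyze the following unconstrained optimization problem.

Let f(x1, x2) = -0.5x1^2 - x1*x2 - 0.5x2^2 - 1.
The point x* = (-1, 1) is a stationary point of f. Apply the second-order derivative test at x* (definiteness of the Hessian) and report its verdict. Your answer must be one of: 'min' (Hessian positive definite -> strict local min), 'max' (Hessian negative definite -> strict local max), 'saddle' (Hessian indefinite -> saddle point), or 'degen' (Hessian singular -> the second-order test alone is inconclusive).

Compute the Hessian H = grad^2 f:
  H = [[-1, -1], [-1, -1]]
Verify stationarity: grad f(x*) = H x* + g = (0, 0).
Eigenvalues of H: -2, 0.
H has a zero eigenvalue (singular; negative semidefinite but not definite), so H is neither positive definite, negative definite, nor indefinite. The second-order test alone is inconclusive -> degen.
(Indeed, f is constant along the null direction of H through x*, so x* is not a strict local extremum.)

degen


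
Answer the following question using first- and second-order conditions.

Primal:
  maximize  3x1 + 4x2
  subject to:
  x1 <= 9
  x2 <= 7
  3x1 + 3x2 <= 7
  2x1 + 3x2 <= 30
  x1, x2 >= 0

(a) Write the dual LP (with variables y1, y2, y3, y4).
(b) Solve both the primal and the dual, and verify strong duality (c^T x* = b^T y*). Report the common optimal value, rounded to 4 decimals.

The standard primal-dual pair for 'max c^T x s.t. A x <= b, x >= 0' is:
  Dual:  min b^T y  s.t.  A^T y >= c,  y >= 0.

So the dual LP is:
  minimize  9y1 + 7y2 + 7y3 + 30y4
  subject to:
    y1 + 3y3 + 2y4 >= 3
    y2 + 3y3 + 3y4 >= 4
    y1, y2, y3, y4 >= 0

Solving the primal: x* = (0, 2.3333).
  primal value c^T x* = 9.3333.
Solving the dual: y* = (0, 0, 1.3333, 0).
  dual value b^T y* = 9.3333.
Strong duality: c^T x* = b^T y*. Confirmed.

9.3333


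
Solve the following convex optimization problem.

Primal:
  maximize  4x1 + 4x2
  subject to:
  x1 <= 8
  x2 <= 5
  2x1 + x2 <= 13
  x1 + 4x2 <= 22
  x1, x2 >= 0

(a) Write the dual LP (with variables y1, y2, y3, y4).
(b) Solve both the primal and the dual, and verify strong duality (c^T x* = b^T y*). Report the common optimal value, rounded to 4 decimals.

The standard primal-dual pair for 'max c^T x s.t. A x <= b, x >= 0' is:
  Dual:  min b^T y  s.t.  A^T y >= c,  y >= 0.

So the dual LP is:
  minimize  8y1 + 5y2 + 13y3 + 22y4
  subject to:
    y1 + 2y3 + y4 >= 4
    y2 + y3 + 4y4 >= 4
    y1, y2, y3, y4 >= 0

Solving the primal: x* = (4.2857, 4.4286).
  primal value c^T x* = 34.8571.
Solving the dual: y* = (0, 0, 1.7143, 0.5714).
  dual value b^T y* = 34.8571.
Strong duality: c^T x* = b^T y*. Confirmed.

34.8571


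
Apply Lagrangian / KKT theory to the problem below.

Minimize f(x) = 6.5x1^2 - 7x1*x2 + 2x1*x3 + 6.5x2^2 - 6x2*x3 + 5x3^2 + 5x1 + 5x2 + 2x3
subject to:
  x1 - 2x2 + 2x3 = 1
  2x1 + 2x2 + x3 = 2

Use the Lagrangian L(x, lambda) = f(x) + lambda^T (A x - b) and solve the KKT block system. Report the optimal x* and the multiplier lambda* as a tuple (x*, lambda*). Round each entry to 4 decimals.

Form the Lagrangian:
  L(x, lambda) = (1/2) x^T Q x + c^T x + lambda^T (A x - b)
Stationarity (grad_x L = 0): Q x + c + A^T lambda = 0.
Primal feasibility: A x = b.

This gives the KKT block system:
  [ Q   A^T ] [ x     ]   [-c ]
  [ A    0  ] [ lambda ] = [ b ]

Solving the linear system:
  x*      = (0.3548, 0.3226, 0.6452)
  lambda* = (-1.9355, -3.3548)
  f(x*)   = 6.6613

x* = (0.3548, 0.3226, 0.6452), lambda* = (-1.9355, -3.3548)


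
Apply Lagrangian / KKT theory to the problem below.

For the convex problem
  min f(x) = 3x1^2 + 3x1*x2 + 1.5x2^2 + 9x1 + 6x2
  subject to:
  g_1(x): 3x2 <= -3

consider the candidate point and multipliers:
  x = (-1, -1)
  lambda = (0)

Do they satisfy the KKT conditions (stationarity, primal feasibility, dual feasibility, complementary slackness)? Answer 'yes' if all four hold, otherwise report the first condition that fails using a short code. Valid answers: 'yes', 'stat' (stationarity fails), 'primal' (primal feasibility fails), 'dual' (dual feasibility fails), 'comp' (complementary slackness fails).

Gradient of f: grad f(x) = Q x + c = (0, 0)
Constraint values g_i(x) = a_i^T x - b_i:
  g_1((-1, -1)) = 0
Stationarity residual: grad f(x) + sum_i lambda_i a_i = (0, 0)
  -> stationarity OK
Primal feasibility (all g_i <= 0): OK
Dual feasibility (all lambda_i >= 0): OK
Complementary slackness (lambda_i * g_i(x) = 0 for all i): OK

Verdict: yes, KKT holds.

yes


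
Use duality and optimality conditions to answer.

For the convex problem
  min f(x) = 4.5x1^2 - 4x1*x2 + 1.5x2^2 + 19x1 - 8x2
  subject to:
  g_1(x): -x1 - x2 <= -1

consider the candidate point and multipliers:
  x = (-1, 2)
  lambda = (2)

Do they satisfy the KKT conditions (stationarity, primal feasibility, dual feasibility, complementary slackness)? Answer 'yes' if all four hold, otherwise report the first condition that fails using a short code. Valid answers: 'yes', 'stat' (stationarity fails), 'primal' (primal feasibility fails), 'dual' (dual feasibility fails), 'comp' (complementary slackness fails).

Gradient of f: grad f(x) = Q x + c = (2, 2)
Constraint values g_i(x) = a_i^T x - b_i:
  g_1((-1, 2)) = 0
Stationarity residual: grad f(x) + sum_i lambda_i a_i = (0, 0)
  -> stationarity OK
Primal feasibility (all g_i <= 0): OK
Dual feasibility (all lambda_i >= 0): OK
Complementary slackness (lambda_i * g_i(x) = 0 for all i): OK

Verdict: yes, KKT holds.

yes


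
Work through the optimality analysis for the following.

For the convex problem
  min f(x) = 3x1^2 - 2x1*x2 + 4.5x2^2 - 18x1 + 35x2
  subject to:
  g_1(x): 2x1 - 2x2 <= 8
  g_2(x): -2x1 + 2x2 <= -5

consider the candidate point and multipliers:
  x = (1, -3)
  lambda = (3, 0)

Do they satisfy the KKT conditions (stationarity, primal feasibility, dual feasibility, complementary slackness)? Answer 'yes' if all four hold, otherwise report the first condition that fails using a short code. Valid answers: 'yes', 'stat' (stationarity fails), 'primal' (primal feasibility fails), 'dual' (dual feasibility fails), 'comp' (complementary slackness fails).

Gradient of f: grad f(x) = Q x + c = (-6, 6)
Constraint values g_i(x) = a_i^T x - b_i:
  g_1((1, -3)) = 0
  g_2((1, -3)) = -3
Stationarity residual: grad f(x) + sum_i lambda_i a_i = (0, 0)
  -> stationarity OK
Primal feasibility (all g_i <= 0): OK
Dual feasibility (all lambda_i >= 0): OK
Complementary slackness (lambda_i * g_i(x) = 0 for all i): OK

Verdict: yes, KKT holds.

yes


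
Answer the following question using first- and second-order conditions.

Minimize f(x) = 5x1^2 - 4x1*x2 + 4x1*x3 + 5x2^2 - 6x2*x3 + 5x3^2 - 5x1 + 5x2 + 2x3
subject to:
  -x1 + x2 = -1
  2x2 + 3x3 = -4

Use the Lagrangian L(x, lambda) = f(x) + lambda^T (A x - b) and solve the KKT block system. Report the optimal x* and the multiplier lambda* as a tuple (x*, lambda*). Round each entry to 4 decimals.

Form the Lagrangian:
  L(x, lambda) = (1/2) x^T Q x + c^T x + lambda^T (A x - b)
Stationarity (grad_x L = 0): Q x + c + A^T lambda = 0.
Primal feasibility: A x = b.

This gives the KKT block system:
  [ Q   A^T ] [ x     ]   [-c ]
  [ A    0  ] [ lambda ] = [ b ]

Solving the linear system:
  x*      = (0.2907, -0.7093, -0.8605)
  lambda* = (-2.6977, 0.3953)
  f(x*)   = -3.9186

x* = (0.2907, -0.7093, -0.8605), lambda* = (-2.6977, 0.3953)


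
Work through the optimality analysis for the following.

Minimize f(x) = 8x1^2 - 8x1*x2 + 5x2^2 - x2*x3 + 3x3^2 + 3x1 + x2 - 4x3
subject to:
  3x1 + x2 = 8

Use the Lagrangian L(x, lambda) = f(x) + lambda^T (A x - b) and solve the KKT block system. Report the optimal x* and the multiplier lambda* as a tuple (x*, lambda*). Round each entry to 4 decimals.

Form the Lagrangian:
  L(x, lambda) = (1/2) x^T Q x + c^T x + lambda^T (A x - b)
Stationarity (grad_x L = 0): Q x + c + A^T lambda = 0.
Primal feasibility: A x = b.

This gives the KKT block system:
  [ Q   A^T ] [ x     ]   [-c ]
  [ A    0  ] [ lambda ] = [ b ]

Solving the linear system:
  x*      = (1.9541, 2.1377, 1.023)
  lambda* = (-5.7213)
  f(x*)   = 24.8393

x* = (1.9541, 2.1377, 1.023), lambda* = (-5.7213)


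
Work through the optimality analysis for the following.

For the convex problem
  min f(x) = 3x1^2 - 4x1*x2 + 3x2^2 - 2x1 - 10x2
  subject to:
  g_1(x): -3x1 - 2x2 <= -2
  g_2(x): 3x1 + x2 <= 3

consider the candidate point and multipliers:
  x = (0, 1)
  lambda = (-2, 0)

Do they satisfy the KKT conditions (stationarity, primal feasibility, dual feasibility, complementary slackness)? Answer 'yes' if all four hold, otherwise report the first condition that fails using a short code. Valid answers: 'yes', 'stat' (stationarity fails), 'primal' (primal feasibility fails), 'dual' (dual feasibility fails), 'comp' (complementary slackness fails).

Gradient of f: grad f(x) = Q x + c = (-6, -4)
Constraint values g_i(x) = a_i^T x - b_i:
  g_1((0, 1)) = 0
  g_2((0, 1)) = -2
Stationarity residual: grad f(x) + sum_i lambda_i a_i = (0, 0)
  -> stationarity OK
Primal feasibility (all g_i <= 0): OK
Dual feasibility (all lambda_i >= 0): FAILS
Complementary slackness (lambda_i * g_i(x) = 0 for all i): OK

Verdict: the first failing condition is dual_feasibility -> dual.

dual


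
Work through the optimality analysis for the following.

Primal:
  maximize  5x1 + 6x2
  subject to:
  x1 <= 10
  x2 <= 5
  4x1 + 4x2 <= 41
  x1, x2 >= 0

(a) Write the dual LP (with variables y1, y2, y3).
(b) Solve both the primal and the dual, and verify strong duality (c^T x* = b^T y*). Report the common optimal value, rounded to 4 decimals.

The standard primal-dual pair for 'max c^T x s.t. A x <= b, x >= 0' is:
  Dual:  min b^T y  s.t.  A^T y >= c,  y >= 0.

So the dual LP is:
  minimize  10y1 + 5y2 + 41y3
  subject to:
    y1 + 4y3 >= 5
    y2 + 4y3 >= 6
    y1, y2, y3 >= 0

Solving the primal: x* = (5.25, 5).
  primal value c^T x* = 56.25.
Solving the dual: y* = (0, 1, 1.25).
  dual value b^T y* = 56.25.
Strong duality: c^T x* = b^T y*. Confirmed.

56.25


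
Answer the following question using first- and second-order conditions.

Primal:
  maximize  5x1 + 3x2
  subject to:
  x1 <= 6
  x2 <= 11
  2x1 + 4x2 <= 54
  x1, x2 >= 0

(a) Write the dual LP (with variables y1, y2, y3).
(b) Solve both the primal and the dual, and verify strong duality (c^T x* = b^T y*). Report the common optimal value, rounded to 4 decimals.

The standard primal-dual pair for 'max c^T x s.t. A x <= b, x >= 0' is:
  Dual:  min b^T y  s.t.  A^T y >= c,  y >= 0.

So the dual LP is:
  minimize  6y1 + 11y2 + 54y3
  subject to:
    y1 + 2y3 >= 5
    y2 + 4y3 >= 3
    y1, y2, y3 >= 0

Solving the primal: x* = (6, 10.5).
  primal value c^T x* = 61.5.
Solving the dual: y* = (3.5, 0, 0.75).
  dual value b^T y* = 61.5.
Strong duality: c^T x* = b^T y*. Confirmed.

61.5


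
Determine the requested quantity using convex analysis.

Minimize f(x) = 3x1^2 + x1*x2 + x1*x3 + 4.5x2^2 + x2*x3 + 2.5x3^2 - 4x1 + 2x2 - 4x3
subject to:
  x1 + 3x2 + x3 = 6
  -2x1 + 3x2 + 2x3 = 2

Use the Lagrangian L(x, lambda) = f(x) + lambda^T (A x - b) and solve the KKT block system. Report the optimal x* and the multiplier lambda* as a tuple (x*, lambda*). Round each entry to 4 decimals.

Form the Lagrangian:
  L(x, lambda) = (1/2) x^T Q x + c^T x + lambda^T (A x - b)
Stationarity (grad_x L = 0): Q x + c + A^T lambda = 0.
Primal feasibility: A x = b.

This gives the KKT block system:
  [ Q   A^T ] [ x     ]   [-c ]
  [ A    0  ] [ lambda ] = [ b ]

Solving the linear system:
  x*      = (1.6684, 1.1087, 1.0053)
  lambda* = (-5.9643, 1.0802)
  f(x*)   = 12.574

x* = (1.6684, 1.1087, 1.0053), lambda* = (-5.9643, 1.0802)


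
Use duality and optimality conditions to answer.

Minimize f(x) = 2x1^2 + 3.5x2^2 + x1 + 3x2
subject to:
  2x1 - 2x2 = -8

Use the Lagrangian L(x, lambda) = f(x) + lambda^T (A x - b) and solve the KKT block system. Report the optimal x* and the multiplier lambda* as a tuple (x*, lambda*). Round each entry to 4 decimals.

Form the Lagrangian:
  L(x, lambda) = (1/2) x^T Q x + c^T x + lambda^T (A x - b)
Stationarity (grad_x L = 0): Q x + c + A^T lambda = 0.
Primal feasibility: A x = b.

This gives the KKT block system:
  [ Q   A^T ] [ x     ]   [-c ]
  [ A    0  ] [ lambda ] = [ b ]

Solving the linear system:
  x*      = (-2.9091, 1.0909)
  lambda* = (5.3182)
  f(x*)   = 21.4545

x* = (-2.9091, 1.0909), lambda* = (5.3182)


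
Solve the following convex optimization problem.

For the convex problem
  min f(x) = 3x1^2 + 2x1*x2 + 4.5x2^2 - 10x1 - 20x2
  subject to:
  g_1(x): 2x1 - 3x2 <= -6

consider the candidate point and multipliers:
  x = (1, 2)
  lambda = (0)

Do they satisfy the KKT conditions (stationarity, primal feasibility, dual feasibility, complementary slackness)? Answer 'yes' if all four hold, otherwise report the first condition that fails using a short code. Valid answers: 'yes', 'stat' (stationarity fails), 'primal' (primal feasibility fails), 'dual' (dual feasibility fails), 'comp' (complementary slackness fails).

Gradient of f: grad f(x) = Q x + c = (0, 0)
Constraint values g_i(x) = a_i^T x - b_i:
  g_1((1, 2)) = 2
Stationarity residual: grad f(x) + sum_i lambda_i a_i = (0, 0)
  -> stationarity OK
Primal feasibility (all g_i <= 0): FAILS
Dual feasibility (all lambda_i >= 0): OK
Complementary slackness (lambda_i * g_i(x) = 0 for all i): OK

Verdict: the first failing condition is primal_feasibility -> primal.

primal


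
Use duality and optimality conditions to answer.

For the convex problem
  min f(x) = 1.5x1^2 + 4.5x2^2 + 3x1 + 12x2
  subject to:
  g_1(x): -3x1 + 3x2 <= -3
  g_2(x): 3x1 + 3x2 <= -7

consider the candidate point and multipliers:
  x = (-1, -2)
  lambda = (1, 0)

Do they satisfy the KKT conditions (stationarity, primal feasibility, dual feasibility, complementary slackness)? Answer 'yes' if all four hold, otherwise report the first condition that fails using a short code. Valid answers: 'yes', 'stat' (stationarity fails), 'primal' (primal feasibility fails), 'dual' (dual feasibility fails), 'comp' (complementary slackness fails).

Gradient of f: grad f(x) = Q x + c = (0, -6)
Constraint values g_i(x) = a_i^T x - b_i:
  g_1((-1, -2)) = 0
  g_2((-1, -2)) = -2
Stationarity residual: grad f(x) + sum_i lambda_i a_i = (-3, -3)
  -> stationarity FAILS
Primal feasibility (all g_i <= 0): OK
Dual feasibility (all lambda_i >= 0): OK
Complementary slackness (lambda_i * g_i(x) = 0 for all i): OK

Verdict: the first failing condition is stationarity -> stat.

stat


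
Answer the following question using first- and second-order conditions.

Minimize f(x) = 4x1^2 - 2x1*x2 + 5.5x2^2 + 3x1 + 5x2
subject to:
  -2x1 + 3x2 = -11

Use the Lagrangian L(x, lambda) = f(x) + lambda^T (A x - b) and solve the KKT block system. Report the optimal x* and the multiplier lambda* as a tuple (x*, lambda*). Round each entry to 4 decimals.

Form the Lagrangian:
  L(x, lambda) = (1/2) x^T Q x + c^T x + lambda^T (A x - b)
Stationarity (grad_x L = 0): Q x + c + A^T lambda = 0.
Primal feasibility: A x = b.

This gives the KKT block system:
  [ Q   A^T ] [ x     ]   [-c ]
  [ A    0  ] [ lambda ] = [ b ]

Solving the linear system:
  x*      = (1.2935, -2.8043)
  lambda* = (9.4783)
  f(x*)   = 47.0598

x* = (1.2935, -2.8043), lambda* = (9.4783)


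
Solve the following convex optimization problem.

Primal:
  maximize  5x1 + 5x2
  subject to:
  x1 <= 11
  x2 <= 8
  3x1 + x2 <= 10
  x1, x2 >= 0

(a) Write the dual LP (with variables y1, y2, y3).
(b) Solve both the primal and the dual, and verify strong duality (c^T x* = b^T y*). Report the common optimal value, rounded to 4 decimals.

The standard primal-dual pair for 'max c^T x s.t. A x <= b, x >= 0' is:
  Dual:  min b^T y  s.t.  A^T y >= c,  y >= 0.

So the dual LP is:
  minimize  11y1 + 8y2 + 10y3
  subject to:
    y1 + 3y3 >= 5
    y2 + y3 >= 5
    y1, y2, y3 >= 0

Solving the primal: x* = (0.6667, 8).
  primal value c^T x* = 43.3333.
Solving the dual: y* = (0, 3.3333, 1.6667).
  dual value b^T y* = 43.3333.
Strong duality: c^T x* = b^T y*. Confirmed.

43.3333


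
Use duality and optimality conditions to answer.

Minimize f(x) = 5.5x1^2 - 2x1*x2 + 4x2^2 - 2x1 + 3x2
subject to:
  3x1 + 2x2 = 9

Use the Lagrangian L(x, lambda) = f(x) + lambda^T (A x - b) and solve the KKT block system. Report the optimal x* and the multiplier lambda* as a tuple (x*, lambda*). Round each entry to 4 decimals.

Form the Lagrangian:
  L(x, lambda) = (1/2) x^T Q x + c^T x + lambda^T (A x - b)
Stationarity (grad_x L = 0): Q x + c + A^T lambda = 0.
Primal feasibility: A x = b.

This gives the KKT block system:
  [ Q   A^T ] [ x     ]   [-c ]
  [ A    0  ] [ lambda ] = [ b ]

Solving the linear system:
  x*      = (1.9857, 1.5214)
  lambda* = (-5.6)
  f(x*)   = 25.4964

x* = (1.9857, 1.5214), lambda* = (-5.6)


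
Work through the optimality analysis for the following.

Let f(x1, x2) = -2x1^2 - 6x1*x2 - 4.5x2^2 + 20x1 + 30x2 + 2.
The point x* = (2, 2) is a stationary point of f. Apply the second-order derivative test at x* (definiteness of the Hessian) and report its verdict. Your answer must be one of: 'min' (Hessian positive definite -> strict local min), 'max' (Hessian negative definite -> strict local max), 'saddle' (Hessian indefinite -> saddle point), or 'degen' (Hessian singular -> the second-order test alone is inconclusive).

Compute the Hessian H = grad^2 f:
  H = [[-4, -6], [-6, -9]]
Verify stationarity: grad f(x*) = H x* + g = (0, 0).
Eigenvalues of H: -13, 0.
H has a zero eigenvalue (singular; negative semidefinite but not definite), so H is neither positive definite, negative definite, nor indefinite. The second-order test alone is inconclusive -> degen.
(Indeed, f is constant along the null direction of H through x*, so x* is not a strict local extremum.)

degen


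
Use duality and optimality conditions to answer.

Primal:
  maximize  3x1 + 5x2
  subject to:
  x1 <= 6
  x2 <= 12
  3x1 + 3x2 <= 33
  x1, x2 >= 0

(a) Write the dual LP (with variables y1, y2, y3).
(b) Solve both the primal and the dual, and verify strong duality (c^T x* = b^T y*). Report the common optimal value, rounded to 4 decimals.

The standard primal-dual pair for 'max c^T x s.t. A x <= b, x >= 0' is:
  Dual:  min b^T y  s.t.  A^T y >= c,  y >= 0.

So the dual LP is:
  minimize  6y1 + 12y2 + 33y3
  subject to:
    y1 + 3y3 >= 3
    y2 + 3y3 >= 5
    y1, y2, y3 >= 0

Solving the primal: x* = (0, 11).
  primal value c^T x* = 55.
Solving the dual: y* = (0, 0, 1.6667).
  dual value b^T y* = 55.
Strong duality: c^T x* = b^T y*. Confirmed.

55


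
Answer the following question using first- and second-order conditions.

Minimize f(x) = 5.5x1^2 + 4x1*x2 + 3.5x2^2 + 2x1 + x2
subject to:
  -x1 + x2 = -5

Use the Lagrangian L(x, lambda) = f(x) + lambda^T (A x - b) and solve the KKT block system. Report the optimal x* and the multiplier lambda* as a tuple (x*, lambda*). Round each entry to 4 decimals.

Form the Lagrangian:
  L(x, lambda) = (1/2) x^T Q x + c^T x + lambda^T (A x - b)
Stationarity (grad_x L = 0): Q x + c + A^T lambda = 0.
Primal feasibility: A x = b.

This gives the KKT block system:
  [ Q   A^T ] [ x     ]   [-c ]
  [ A    0  ] [ lambda ] = [ b ]

Solving the linear system:
  x*      = (2, -3)
  lambda* = (12)
  f(x*)   = 30.5

x* = (2, -3), lambda* = (12)


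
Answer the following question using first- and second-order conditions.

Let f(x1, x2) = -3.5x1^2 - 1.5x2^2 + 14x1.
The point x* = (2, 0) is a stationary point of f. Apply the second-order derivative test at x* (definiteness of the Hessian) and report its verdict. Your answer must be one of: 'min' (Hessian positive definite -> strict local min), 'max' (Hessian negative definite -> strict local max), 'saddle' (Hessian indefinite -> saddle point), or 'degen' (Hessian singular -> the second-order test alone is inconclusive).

Compute the Hessian H = grad^2 f:
  H = [[-7, 0], [0, -3]]
Verify stationarity: grad f(x*) = H x* + g = (0, 0).
Eigenvalues of H: -7, -3.
Both eigenvalues < 0, so H is negative definite -> x* is a strict local max.

max


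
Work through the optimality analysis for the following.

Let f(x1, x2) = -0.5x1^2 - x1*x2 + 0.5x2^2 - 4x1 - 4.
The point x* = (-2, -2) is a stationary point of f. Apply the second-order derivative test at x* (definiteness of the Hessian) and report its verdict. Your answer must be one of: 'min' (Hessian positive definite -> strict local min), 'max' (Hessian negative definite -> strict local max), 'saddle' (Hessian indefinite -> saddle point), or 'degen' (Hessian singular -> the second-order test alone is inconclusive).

Compute the Hessian H = grad^2 f:
  H = [[-1, -1], [-1, 1]]
Verify stationarity: grad f(x*) = H x* + g = (0, 0).
Eigenvalues of H: -1.4142, 1.4142.
Eigenvalues have mixed signs, so H is indefinite -> x* is a saddle point.

saddle


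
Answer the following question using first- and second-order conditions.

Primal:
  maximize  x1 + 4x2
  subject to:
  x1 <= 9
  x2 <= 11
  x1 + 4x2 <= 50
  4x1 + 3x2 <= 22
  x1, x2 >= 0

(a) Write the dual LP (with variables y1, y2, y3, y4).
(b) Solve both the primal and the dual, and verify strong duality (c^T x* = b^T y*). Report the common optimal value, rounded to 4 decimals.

The standard primal-dual pair for 'max c^T x s.t. A x <= b, x >= 0' is:
  Dual:  min b^T y  s.t.  A^T y >= c,  y >= 0.

So the dual LP is:
  minimize  9y1 + 11y2 + 50y3 + 22y4
  subject to:
    y1 + y3 + 4y4 >= 1
    y2 + 4y3 + 3y4 >= 4
    y1, y2, y3, y4 >= 0

Solving the primal: x* = (0, 7.3333).
  primal value c^T x* = 29.3333.
Solving the dual: y* = (0, 0, 0, 1.3333).
  dual value b^T y* = 29.3333.
Strong duality: c^T x* = b^T y*. Confirmed.

29.3333


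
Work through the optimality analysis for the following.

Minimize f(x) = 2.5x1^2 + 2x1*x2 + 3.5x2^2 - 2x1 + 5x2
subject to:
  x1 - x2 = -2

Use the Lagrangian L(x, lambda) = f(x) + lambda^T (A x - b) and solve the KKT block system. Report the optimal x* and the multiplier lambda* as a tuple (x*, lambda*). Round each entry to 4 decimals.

Form the Lagrangian:
  L(x, lambda) = (1/2) x^T Q x + c^T x + lambda^T (A x - b)
Stationarity (grad_x L = 0): Q x + c + A^T lambda = 0.
Primal feasibility: A x = b.

This gives the KKT block system:
  [ Q   A^T ] [ x     ]   [-c ]
  [ A    0  ] [ lambda ] = [ b ]

Solving the linear system:
  x*      = (-1.3125, 0.6875)
  lambda* = (7.1875)
  f(x*)   = 10.2188

x* = (-1.3125, 0.6875), lambda* = (7.1875)


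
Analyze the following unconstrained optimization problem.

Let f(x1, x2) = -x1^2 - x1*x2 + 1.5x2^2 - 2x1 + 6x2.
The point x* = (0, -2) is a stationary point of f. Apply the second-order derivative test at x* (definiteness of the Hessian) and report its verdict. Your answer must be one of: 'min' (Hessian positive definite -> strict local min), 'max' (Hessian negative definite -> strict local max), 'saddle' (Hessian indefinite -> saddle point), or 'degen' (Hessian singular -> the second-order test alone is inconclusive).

Compute the Hessian H = grad^2 f:
  H = [[-2, -1], [-1, 3]]
Verify stationarity: grad f(x*) = H x* + g = (0, 0).
Eigenvalues of H: -2.1926, 3.1926.
Eigenvalues have mixed signs, so H is indefinite -> x* is a saddle point.

saddle


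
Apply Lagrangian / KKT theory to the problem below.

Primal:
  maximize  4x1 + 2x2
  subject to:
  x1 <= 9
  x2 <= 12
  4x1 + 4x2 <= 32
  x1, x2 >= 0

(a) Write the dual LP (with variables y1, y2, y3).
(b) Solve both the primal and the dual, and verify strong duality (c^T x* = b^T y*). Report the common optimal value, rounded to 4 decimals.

The standard primal-dual pair for 'max c^T x s.t. A x <= b, x >= 0' is:
  Dual:  min b^T y  s.t.  A^T y >= c,  y >= 0.

So the dual LP is:
  minimize  9y1 + 12y2 + 32y3
  subject to:
    y1 + 4y3 >= 4
    y2 + 4y3 >= 2
    y1, y2, y3 >= 0

Solving the primal: x* = (8, 0).
  primal value c^T x* = 32.
Solving the dual: y* = (0, 0, 1).
  dual value b^T y* = 32.
Strong duality: c^T x* = b^T y*. Confirmed.

32


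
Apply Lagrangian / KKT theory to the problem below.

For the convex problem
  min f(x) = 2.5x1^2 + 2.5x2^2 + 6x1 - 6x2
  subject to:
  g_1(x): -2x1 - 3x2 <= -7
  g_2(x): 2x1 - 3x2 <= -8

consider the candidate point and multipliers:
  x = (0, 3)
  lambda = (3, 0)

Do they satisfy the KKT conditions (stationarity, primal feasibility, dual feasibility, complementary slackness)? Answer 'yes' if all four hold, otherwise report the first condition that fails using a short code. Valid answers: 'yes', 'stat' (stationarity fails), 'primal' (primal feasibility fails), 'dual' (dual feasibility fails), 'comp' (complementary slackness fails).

Gradient of f: grad f(x) = Q x + c = (6, 9)
Constraint values g_i(x) = a_i^T x - b_i:
  g_1((0, 3)) = -2
  g_2((0, 3)) = -1
Stationarity residual: grad f(x) + sum_i lambda_i a_i = (0, 0)
  -> stationarity OK
Primal feasibility (all g_i <= 0): OK
Dual feasibility (all lambda_i >= 0): OK
Complementary slackness (lambda_i * g_i(x) = 0 for all i): FAILS

Verdict: the first failing condition is complementary_slackness -> comp.

comp


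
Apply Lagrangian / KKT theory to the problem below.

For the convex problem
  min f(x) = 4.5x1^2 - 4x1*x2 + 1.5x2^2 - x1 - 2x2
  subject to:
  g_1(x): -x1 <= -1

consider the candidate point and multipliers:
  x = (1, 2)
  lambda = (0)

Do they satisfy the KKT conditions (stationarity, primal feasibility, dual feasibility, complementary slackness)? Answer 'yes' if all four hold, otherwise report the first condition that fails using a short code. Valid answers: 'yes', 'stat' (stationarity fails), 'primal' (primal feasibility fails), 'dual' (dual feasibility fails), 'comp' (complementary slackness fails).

Gradient of f: grad f(x) = Q x + c = (0, 0)
Constraint values g_i(x) = a_i^T x - b_i:
  g_1((1, 2)) = 0
Stationarity residual: grad f(x) + sum_i lambda_i a_i = (0, 0)
  -> stationarity OK
Primal feasibility (all g_i <= 0): OK
Dual feasibility (all lambda_i >= 0): OK
Complementary slackness (lambda_i * g_i(x) = 0 for all i): OK

Verdict: yes, KKT holds.

yes


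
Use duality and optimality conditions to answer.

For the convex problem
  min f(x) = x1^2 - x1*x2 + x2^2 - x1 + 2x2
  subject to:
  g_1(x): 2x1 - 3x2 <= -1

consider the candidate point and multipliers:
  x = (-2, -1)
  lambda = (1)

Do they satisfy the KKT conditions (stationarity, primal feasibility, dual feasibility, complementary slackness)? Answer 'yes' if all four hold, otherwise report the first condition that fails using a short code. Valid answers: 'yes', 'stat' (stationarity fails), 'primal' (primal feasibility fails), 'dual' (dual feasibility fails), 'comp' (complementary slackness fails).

Gradient of f: grad f(x) = Q x + c = (-4, 2)
Constraint values g_i(x) = a_i^T x - b_i:
  g_1((-2, -1)) = 0
Stationarity residual: grad f(x) + sum_i lambda_i a_i = (-2, -1)
  -> stationarity FAILS
Primal feasibility (all g_i <= 0): OK
Dual feasibility (all lambda_i >= 0): OK
Complementary slackness (lambda_i * g_i(x) = 0 for all i): OK

Verdict: the first failing condition is stationarity -> stat.

stat


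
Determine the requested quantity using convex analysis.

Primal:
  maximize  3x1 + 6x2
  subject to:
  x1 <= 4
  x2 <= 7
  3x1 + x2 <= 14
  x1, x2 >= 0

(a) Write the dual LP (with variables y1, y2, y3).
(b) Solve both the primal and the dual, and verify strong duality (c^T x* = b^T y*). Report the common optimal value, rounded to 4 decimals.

The standard primal-dual pair for 'max c^T x s.t. A x <= b, x >= 0' is:
  Dual:  min b^T y  s.t.  A^T y >= c,  y >= 0.

So the dual LP is:
  minimize  4y1 + 7y2 + 14y3
  subject to:
    y1 + 3y3 >= 3
    y2 + y3 >= 6
    y1, y2, y3 >= 0

Solving the primal: x* = (2.3333, 7).
  primal value c^T x* = 49.
Solving the dual: y* = (0, 5, 1).
  dual value b^T y* = 49.
Strong duality: c^T x* = b^T y*. Confirmed.

49


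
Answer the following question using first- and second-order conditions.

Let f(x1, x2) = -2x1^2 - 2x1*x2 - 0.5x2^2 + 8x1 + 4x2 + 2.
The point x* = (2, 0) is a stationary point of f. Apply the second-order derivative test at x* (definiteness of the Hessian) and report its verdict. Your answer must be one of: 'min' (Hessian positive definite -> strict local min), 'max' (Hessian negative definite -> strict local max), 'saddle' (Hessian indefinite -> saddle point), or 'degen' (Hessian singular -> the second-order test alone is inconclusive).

Compute the Hessian H = grad^2 f:
  H = [[-4, -2], [-2, -1]]
Verify stationarity: grad f(x*) = H x* + g = (0, 0).
Eigenvalues of H: -5, 0.
H has a zero eigenvalue (singular; negative semidefinite but not definite), so H is neither positive definite, negative definite, nor indefinite. The second-order test alone is inconclusive -> degen.
(Indeed, f is constant along the null direction of H through x*, so x* is not a strict local extremum.)

degen


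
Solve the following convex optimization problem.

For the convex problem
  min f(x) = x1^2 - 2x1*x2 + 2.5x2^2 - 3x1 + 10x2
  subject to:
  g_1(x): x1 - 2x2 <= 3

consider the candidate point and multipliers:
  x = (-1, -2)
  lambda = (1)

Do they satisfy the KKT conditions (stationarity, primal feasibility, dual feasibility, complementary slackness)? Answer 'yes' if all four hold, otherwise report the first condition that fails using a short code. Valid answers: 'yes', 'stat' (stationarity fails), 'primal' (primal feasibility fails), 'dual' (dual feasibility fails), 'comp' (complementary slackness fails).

Gradient of f: grad f(x) = Q x + c = (-1, 2)
Constraint values g_i(x) = a_i^T x - b_i:
  g_1((-1, -2)) = 0
Stationarity residual: grad f(x) + sum_i lambda_i a_i = (0, 0)
  -> stationarity OK
Primal feasibility (all g_i <= 0): OK
Dual feasibility (all lambda_i >= 0): OK
Complementary slackness (lambda_i * g_i(x) = 0 for all i): OK

Verdict: yes, KKT holds.

yes


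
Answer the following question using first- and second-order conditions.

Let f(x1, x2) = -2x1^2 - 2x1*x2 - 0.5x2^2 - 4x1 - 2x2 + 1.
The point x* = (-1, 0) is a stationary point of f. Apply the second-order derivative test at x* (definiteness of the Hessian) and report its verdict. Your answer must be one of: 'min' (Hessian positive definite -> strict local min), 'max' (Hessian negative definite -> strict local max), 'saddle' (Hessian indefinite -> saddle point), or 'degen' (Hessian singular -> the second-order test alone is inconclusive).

Compute the Hessian H = grad^2 f:
  H = [[-4, -2], [-2, -1]]
Verify stationarity: grad f(x*) = H x* + g = (0, 0).
Eigenvalues of H: -5, 0.
H has a zero eigenvalue (singular; negative semidefinite but not definite), so H is neither positive definite, negative definite, nor indefinite. The second-order test alone is inconclusive -> degen.
(Indeed, f is constant along the null direction of H through x*, so x* is not a strict local extremum.)

degen
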